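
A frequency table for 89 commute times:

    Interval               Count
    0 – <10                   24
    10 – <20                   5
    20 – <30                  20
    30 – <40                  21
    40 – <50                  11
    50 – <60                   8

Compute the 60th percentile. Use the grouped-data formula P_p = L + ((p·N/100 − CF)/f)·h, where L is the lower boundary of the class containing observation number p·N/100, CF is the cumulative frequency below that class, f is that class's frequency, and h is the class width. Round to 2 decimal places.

32.10

N = 89; target position k = 60/100 · 89 = 53.4.
Cumulative frequencies: 24, 29, 49, 70, 81, 89.
Observation 53.4 falls in the class 30 – <40.
L = 30, CF = 49, f = 21, h = 10.
P60 = 30 + ((53.4 − 49)/21)·10 = 30 + 2.09524 = 32.0952.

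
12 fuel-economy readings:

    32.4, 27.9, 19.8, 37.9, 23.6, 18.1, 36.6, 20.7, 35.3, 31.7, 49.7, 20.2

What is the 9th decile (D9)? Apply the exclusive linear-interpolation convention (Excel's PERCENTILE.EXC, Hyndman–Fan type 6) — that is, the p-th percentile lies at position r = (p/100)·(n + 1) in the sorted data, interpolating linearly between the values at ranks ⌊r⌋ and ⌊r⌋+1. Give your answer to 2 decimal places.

46.16

Sorted: 18.1, 19.8, 20.2, 20.7, 23.6, 27.9, 31.7, 32.4, 35.3, 36.6, 37.9, 49.7.
n = 12.
r = (90/100)·(12 + 1) = 11.7.
Rank 11 is 37.9 and rank 12 is 49.7.
Interpolate: 37.9 + 0.7·(49.7 − 37.9) = 37.9 + 0.7·11.8 = 46.16.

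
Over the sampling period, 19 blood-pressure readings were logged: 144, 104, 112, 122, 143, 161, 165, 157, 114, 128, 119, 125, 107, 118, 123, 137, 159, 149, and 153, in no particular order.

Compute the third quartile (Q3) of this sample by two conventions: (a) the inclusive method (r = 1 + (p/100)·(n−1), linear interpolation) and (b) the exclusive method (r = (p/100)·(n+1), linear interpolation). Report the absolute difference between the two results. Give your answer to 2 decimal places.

2.00

Sorted: 104, 107, 112, 114, 118, 119, 122, 123, 125, 128, 137, 143, 144, 149, 153, 157, 159, 161, 165.
n = 19.
(a) r = 14.5; between ranks 14 (149) and 15 (153): 151.
(b) r = 15 → value at rank 15 = 153.
|151 − 153| = 2.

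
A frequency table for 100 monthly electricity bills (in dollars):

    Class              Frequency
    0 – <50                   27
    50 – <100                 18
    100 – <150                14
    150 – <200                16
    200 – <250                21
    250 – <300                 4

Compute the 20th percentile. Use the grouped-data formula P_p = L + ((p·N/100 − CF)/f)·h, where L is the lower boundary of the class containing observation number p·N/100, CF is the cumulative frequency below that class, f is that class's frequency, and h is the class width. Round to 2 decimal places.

N = 100; target position k = 20/100 · 100 = 20.
Cumulative frequencies: 27, 45, 59, 75, 96, 100.
Observation 20 falls in the class 0 – <50.
L = 0, CF = 0, f = 27, h = 50.
P20 = 0 + ((20 − 0)/27)·50 = 0 + 37.037 = 37.037.

37.04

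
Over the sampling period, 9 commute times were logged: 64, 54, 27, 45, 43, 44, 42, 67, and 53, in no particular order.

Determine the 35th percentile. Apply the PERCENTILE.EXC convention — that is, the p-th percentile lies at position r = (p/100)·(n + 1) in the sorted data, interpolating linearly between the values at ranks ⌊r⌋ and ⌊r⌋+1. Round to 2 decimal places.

Sorted: 27, 42, 43, 44, 45, 53, 54, 64, 67.
n = 9.
r = (35/100)·(9 + 1) = 3.5.
Rank 3 is 43 and rank 4 is 44.
Interpolate: 43 + 0.5·(44 − 43) = 43 + 0.5·1 = 43.5.

43.50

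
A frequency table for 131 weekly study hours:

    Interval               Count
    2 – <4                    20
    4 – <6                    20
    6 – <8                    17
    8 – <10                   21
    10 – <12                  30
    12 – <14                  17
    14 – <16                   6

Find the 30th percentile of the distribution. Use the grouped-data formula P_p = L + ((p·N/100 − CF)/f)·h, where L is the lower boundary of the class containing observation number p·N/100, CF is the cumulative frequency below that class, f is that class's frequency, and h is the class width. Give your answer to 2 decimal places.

5.93

N = 131; target position k = 30/100 · 131 = 39.3.
Cumulative frequencies: 20, 40, 57, 78, 108, 125, 131.
Observation 39.3 falls in the class 4 – <6.
L = 4, CF = 20, f = 20, h = 2.
P30 = 4 + ((39.3 − 20)/20)·2 = 4 + 1.93 = 5.93.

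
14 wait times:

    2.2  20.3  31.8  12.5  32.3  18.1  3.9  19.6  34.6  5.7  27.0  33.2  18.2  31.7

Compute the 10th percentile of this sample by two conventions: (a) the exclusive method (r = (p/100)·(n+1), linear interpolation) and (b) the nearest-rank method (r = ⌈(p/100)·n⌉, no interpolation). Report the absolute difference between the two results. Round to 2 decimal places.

Sorted: 2.2, 3.9, 5.7, 12.5, 18.1, 18.2, 19.6, 20.3, 27.0, 31.7, 31.8, 32.3, 33.2, 34.6.
n = 14.
(a) r = 1.5; between ranks 1 (2.2) and 2 (3.9): 3.05.
(b) the nearest-rank method: rank 2 → 3.9.
|3.05 − 3.9| = 0.85.

0.85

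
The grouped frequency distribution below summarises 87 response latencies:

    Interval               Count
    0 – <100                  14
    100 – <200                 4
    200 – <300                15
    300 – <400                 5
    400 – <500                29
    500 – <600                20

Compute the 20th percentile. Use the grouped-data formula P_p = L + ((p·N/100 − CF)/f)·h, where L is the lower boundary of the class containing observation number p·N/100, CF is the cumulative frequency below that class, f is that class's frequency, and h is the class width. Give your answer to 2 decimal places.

N = 87; target position k = 20/100 · 87 = 17.4.
Cumulative frequencies: 14, 18, 33, 38, 67, 87.
Observation 17.4 falls in the class 100 – <200.
L = 100, CF = 14, f = 4, h = 100.
P20 = 100 + ((17.4 − 14)/4)·100 = 100 + 85 = 185.

185.00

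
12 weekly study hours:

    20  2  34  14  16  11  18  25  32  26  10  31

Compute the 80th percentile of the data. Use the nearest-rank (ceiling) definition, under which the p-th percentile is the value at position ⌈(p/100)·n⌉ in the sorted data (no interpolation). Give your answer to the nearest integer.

Sorted: 2, 10, 11, 14, 16, 18, 20, 25, 26, 31, 32, 34.
n = 12.
Position = ⌈80/100 · 12⌉ = ⌈9.6⌉ = 10.
The value at rank 10 is 31.

31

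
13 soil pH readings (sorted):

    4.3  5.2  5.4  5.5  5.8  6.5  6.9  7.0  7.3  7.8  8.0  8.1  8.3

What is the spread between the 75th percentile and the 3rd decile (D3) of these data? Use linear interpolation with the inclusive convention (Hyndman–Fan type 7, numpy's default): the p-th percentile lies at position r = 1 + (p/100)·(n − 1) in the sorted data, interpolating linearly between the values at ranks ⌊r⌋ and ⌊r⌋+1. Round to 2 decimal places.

2.12

n = 13.
P30: r = 4.6; ranks 4–5 are 5.5, 5.8; interpolating gives 5.68.
P75: r = 10 (integer) → 7.8.
Difference: 7.8 − 5.68 = 2.12.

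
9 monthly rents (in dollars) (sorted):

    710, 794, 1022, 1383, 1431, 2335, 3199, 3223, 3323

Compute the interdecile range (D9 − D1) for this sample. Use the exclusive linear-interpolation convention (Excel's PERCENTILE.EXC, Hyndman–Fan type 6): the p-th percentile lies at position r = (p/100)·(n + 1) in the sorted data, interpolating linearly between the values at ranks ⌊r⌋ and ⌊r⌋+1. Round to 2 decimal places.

2613.00

n = 9.
P10: r = 1 (integer) → 710.
P90: r = 9 (integer) → 3323.
Difference: 3323 − 710 = 2613.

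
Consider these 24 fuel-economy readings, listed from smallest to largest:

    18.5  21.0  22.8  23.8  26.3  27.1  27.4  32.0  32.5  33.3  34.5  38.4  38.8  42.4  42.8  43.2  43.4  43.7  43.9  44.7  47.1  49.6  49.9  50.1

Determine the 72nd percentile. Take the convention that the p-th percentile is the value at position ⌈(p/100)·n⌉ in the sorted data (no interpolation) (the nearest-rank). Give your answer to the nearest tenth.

43.7

n = 24.
Position = ⌈72/100 · 24⌉ = ⌈17.28⌉ = 18.
The value at rank 18 is 43.7.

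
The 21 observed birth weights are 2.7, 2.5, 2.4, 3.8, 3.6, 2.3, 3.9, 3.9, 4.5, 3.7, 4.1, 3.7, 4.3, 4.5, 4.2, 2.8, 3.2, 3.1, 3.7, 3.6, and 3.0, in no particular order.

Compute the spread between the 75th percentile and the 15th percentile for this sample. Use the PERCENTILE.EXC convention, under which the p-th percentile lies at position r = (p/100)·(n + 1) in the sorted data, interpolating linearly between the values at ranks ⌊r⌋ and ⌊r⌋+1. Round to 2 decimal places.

Sorted: 2.3, 2.4, 2.5, 2.7, 2.8, 3.0, 3.1, 3.2, 3.6, 3.6, 3.7, 3.7, 3.7, 3.8, 3.9, 3.9, 4.1, 4.2, 4.3, 4.5, 4.5.
n = 21.
P15: r = 3.3; ranks 3–4 are 2.5, 2.7; interpolating gives 2.56.
P75: r = 16.5; ranks 16–17 are 3.9, 4.1; interpolating gives 4.
Difference: 4 − 2.56 = 1.44.

1.44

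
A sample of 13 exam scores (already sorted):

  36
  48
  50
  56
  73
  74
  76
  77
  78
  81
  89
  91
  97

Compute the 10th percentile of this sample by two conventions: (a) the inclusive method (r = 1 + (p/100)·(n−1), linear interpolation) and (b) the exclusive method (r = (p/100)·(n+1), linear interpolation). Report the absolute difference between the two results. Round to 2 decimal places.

7.60

n = 13.
(a) r = 2.2; between ranks 2 (48) and 3 (50): 48.4.
(b) r = 1.4; between ranks 1 (36) and 2 (48): 40.8.
|48.4 − 40.8| = 7.6.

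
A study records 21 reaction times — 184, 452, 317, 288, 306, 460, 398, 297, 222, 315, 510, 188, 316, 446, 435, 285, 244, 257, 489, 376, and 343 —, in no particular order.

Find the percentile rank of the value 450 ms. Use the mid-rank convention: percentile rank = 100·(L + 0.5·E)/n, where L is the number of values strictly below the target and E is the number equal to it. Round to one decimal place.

Sorted: 184, 188, 222, 244, 257, 285, 288, 297, 306, 315, 316, 317, 343, 376, 398, 435, 446, 452, 460, 489, 510.
Count below 450: L = 17; count equal: E = 0; n = 21.
Percentile rank = 100·(17 + 0.5·0)/21 = 100·17/21 = 80.95.

81.0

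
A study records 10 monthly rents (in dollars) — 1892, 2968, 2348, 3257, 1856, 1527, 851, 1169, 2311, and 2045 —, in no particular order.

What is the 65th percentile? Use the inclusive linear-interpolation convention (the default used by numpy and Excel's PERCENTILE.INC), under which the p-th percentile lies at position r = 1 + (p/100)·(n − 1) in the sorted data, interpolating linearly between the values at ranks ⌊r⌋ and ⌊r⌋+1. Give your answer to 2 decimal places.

2271.10

Sorted: 851, 1169, 1527, 1856, 1892, 2045, 2311, 2348, 2968, 3257.
n = 10.
r = 1 + (65/100)·(10 − 1) = 1 + 5.85 = 6.85.
Rank 6 is 2045 and rank 7 is 2311.
Interpolate: 2045 + 0.85·(2311 − 2045) = 2045 + 0.85·266 = 2271.1.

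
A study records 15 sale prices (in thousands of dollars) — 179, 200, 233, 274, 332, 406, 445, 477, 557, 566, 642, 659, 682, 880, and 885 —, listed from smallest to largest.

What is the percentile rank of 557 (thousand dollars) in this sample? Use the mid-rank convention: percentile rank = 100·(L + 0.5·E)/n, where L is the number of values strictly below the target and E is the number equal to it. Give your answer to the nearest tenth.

Count below 557: L = 8; count equal: E = 1; n = 15.
Percentile rank = 100·(8 + 0.5·1)/15 = 100·8.5/15 = 56.67.

56.7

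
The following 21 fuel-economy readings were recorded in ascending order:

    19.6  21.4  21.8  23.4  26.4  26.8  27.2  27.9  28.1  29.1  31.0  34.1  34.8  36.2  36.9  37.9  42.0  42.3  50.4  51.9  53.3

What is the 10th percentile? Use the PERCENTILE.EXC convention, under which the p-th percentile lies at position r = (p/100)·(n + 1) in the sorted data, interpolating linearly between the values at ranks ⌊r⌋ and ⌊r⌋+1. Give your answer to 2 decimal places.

21.48

n = 21.
r = (10/100)·(21 + 1) = 2.2.
Rank 2 is 21.4 and rank 3 is 21.8.
Interpolate: 21.4 + 0.2·(21.8 − 21.4) = 21.4 + 0.2·0.4 = 21.48.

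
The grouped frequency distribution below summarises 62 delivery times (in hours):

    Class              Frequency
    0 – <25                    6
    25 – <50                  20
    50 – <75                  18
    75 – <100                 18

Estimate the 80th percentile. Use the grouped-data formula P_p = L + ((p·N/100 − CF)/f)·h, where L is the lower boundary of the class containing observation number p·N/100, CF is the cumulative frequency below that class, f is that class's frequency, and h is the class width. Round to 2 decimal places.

N = 62; target position k = 80/100 · 62 = 49.6.
Cumulative frequencies: 6, 26, 44, 62.
Observation 49.6 falls in the class 75 – <100.
L = 75, CF = 44, f = 18, h = 25.
P80 = 75 + ((49.6 − 44)/18)·25 = 75 + 7.77778 = 82.7778.

82.78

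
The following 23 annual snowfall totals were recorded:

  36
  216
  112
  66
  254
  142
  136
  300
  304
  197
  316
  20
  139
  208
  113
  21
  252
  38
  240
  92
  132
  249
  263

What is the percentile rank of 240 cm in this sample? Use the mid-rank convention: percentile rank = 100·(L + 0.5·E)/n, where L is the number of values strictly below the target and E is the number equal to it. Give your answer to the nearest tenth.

Sorted: 20, 21, 36, 38, 66, 92, 112, 113, 132, 136, 139, 142, 197, 208, 216, 240, 249, 252, 254, 263, 300, 304, 316.
Count below 240: L = 15; count equal: E = 1; n = 23.
Percentile rank = 100·(15 + 0.5·1)/23 = 100·15.5/23 = 67.39.

67.4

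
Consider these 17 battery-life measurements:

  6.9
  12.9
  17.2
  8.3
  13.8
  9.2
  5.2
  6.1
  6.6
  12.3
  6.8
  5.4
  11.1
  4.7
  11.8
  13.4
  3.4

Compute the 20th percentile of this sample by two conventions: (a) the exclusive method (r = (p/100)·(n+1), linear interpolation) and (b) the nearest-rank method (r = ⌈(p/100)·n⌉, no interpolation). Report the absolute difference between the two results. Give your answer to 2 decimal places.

Sorted: 3.4, 4.7, 5.2, 5.4, 6.1, 6.6, 6.8, 6.9, 8.3, 9.2, 11.1, 11.8, 12.3, 12.9, 13.4, 13.8, 17.2.
n = 17.
(a) r = 3.6; between ranks 3 (5.2) and 4 (5.4): 5.32.
(b) the nearest-rank method: rank 4 → 5.4.
|5.32 − 5.4| = 0.08.

0.08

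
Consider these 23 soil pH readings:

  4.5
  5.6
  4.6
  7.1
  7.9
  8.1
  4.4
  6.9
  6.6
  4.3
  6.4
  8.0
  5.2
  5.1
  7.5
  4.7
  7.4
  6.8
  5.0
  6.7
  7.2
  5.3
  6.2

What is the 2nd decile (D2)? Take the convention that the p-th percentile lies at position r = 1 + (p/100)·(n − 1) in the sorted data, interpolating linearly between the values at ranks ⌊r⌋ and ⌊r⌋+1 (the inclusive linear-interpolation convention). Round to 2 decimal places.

4.82

Sorted: 4.3, 4.4, 4.5, 4.6, 4.7, 5.0, 5.1, 5.2, 5.3, 5.6, 6.2, 6.4, 6.6, 6.7, 6.8, 6.9, 7.1, 7.2, 7.4, 7.5, 7.9, 8.0, 8.1.
n = 23.
r = 1 + (20/100)·(23 − 1) = 1 + 4.4 = 5.4.
Rank 5 is 4.7 and rank 6 is 5.0.
Interpolate: 4.7 + 0.4·(5.0 − 4.7) = 4.7 + 0.4·0.3 = 4.82.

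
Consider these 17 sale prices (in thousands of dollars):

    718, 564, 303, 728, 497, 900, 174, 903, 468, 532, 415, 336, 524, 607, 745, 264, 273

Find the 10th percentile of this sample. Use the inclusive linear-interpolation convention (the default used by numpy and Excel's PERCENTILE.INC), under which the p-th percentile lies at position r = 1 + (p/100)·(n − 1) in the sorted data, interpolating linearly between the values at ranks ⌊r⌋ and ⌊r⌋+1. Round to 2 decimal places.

Sorted: 174, 264, 273, 303, 336, 415, 468, 497, 524, 532, 564, 607, 718, 728, 745, 900, 903.
n = 17.
r = 1 + (10/100)·(17 − 1) = 1 + 1.6 = 2.6.
Rank 2 is 264 and rank 3 is 273.
Interpolate: 264 + 0.6·(273 − 264) = 264 + 0.6·9 = 269.4.

269.40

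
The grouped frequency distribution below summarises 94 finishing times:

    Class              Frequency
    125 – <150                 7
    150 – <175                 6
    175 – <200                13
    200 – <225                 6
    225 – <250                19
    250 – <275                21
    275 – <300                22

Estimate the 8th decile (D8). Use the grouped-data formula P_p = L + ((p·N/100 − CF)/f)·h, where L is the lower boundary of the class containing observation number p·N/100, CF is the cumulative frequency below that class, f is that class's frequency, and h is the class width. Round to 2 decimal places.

N = 94; target position k = 80/100 · 94 = 75.2.
Cumulative frequencies: 7, 13, 26, 32, 51, 72, 94.
Observation 75.2 falls in the class 275 – <300.
L = 275, CF = 72, f = 22, h = 25.
P80 = 275 + ((75.2 − 72)/22)·25 = 275 + 3.63636 = 278.636.

278.64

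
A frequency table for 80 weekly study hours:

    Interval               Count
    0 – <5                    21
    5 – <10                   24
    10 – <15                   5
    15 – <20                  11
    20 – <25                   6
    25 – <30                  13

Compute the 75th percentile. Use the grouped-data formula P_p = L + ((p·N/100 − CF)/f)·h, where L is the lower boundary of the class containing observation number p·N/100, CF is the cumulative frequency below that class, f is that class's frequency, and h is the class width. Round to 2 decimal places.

19.55

N = 80; target position k = 75/100 · 80 = 60.
Cumulative frequencies: 21, 45, 50, 61, 67, 80.
Observation 60 falls in the class 15 – <20.
L = 15, CF = 50, f = 11, h = 5.
P75 = 15 + ((60 − 50)/11)·5 = 15 + 4.54545 = 19.5455.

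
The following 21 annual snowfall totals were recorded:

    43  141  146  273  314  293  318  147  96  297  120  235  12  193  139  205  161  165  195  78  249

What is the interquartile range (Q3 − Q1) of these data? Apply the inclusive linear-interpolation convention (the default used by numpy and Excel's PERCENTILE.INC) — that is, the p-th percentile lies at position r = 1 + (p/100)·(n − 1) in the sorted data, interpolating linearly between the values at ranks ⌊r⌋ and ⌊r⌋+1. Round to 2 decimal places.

Sorted: 12, 43, 78, 96, 120, 139, 141, 146, 147, 161, 165, 193, 195, 205, 235, 249, 273, 293, 297, 314, 318.
n = 21.
P25: r = 6 (integer) → 139.
P75: r = 16 (integer) → 249.
Difference: 249 − 139 = 110.

110.00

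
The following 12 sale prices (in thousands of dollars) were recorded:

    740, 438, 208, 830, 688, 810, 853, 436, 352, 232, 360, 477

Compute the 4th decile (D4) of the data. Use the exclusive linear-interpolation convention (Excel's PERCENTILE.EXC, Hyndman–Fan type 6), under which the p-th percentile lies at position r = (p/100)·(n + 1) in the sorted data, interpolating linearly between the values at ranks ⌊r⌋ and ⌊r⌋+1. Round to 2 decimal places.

436.40

Sorted: 208, 232, 352, 360, 436, 438, 477, 688, 740, 810, 830, 853.
n = 12.
r = (40/100)·(12 + 1) = 5.2.
Rank 5 is 436 and rank 6 is 438.
Interpolate: 436 + 0.2·(438 − 436) = 436 + 0.2·2 = 436.4.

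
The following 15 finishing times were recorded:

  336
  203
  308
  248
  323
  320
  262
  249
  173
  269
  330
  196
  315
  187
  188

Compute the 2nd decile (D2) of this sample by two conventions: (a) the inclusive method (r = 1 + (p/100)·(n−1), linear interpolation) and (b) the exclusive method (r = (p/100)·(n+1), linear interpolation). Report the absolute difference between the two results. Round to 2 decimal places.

4.80

Sorted: 173, 187, 188, 196, 203, 248, 249, 262, 269, 308, 315, 320, 323, 330, 336.
n = 15.
(a) r = 3.8; between ranks 3 (188) and 4 (196): 194.4.
(b) r = 3.2; between ranks 3 (188) and 4 (196): 189.6.
|194.4 − 189.6| = 4.8.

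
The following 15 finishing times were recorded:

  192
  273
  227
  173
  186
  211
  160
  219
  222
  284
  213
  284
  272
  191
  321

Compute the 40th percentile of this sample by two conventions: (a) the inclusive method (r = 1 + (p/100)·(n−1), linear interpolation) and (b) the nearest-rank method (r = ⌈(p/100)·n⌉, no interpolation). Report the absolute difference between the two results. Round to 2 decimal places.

1.20

Sorted: 160, 173, 186, 191, 192, 211, 213, 219, 222, 227, 272, 273, 284, 284, 321.
n = 15.
(a) r = 6.6; between ranks 6 (211) and 7 (213): 212.2.
(b) the nearest-rank method: rank 6 → 211.
|212.2 − 211| = 1.2.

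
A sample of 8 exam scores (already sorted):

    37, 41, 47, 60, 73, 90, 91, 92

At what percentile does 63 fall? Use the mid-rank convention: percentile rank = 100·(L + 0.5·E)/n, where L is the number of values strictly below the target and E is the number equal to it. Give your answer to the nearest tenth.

Count below 63: L = 4; count equal: E = 0; n = 8.
Percentile rank = 100·(4 + 0.5·0)/8 = 100·4/8 = 50.

50.0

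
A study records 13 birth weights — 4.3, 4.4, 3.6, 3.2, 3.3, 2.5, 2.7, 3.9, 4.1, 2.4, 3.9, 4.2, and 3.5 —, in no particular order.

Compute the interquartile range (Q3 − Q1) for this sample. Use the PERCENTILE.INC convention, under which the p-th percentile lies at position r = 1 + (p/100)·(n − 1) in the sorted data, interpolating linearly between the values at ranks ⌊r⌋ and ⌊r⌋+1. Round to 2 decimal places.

0.90

Sorted: 2.4, 2.5, 2.7, 3.2, 3.3, 3.5, 3.6, 3.9, 3.9, 4.1, 4.2, 4.3, 4.4.
n = 13.
P25: r = 4 (integer) → 3.2.
P75: r = 10 (integer) → 4.1.
Difference: 4.1 − 3.2 = 0.9.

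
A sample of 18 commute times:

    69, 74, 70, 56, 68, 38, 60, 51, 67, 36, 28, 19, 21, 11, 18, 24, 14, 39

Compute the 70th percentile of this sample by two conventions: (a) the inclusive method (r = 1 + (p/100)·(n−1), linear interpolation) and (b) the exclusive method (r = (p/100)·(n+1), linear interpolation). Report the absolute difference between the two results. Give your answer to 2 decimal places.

2.50

Sorted: 11, 14, 18, 19, 21, 24, 28, 36, 38, 39, 51, 56, 60, 67, 68, 69, 70, 74.
n = 18.
(a) r = 12.9; between ranks 12 (56) and 13 (60): 59.6.
(b) r = 13.3; between ranks 13 (60) and 14 (67): 62.1.
|59.6 − 62.1| = 2.5.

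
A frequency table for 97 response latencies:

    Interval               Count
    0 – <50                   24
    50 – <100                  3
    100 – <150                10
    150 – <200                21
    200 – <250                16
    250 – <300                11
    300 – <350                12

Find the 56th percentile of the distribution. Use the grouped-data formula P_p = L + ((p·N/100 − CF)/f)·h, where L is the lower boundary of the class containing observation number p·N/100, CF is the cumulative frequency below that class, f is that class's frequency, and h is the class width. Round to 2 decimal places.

N = 97; target position k = 56/100 · 97 = 54.32.
Cumulative frequencies: 24, 27, 37, 58, 74, 85, 97.
Observation 54.32 falls in the class 150 – <200.
L = 150, CF = 37, f = 21, h = 50.
P56 = 150 + ((54.32 − 37)/21)·50 = 150 + 41.2381 = 191.238.

191.24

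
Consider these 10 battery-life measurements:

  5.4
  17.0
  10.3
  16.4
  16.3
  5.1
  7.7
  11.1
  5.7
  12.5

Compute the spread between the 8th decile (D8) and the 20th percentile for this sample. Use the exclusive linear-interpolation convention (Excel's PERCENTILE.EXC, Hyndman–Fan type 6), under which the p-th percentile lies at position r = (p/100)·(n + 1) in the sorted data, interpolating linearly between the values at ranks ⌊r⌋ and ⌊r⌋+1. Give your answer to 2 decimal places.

10.92

Sorted: 5.1, 5.4, 5.7, 7.7, 10.3, 11.1, 12.5, 16.3, 16.4, 17.0.
n = 10.
P20: r = 2.2; ranks 2–3 are 5.4, 5.7; interpolating gives 5.46.
P80: r = 8.8; ranks 8–9 are 16.3, 16.4; interpolating gives 16.38.
Difference: 16.38 − 5.46 = 10.92.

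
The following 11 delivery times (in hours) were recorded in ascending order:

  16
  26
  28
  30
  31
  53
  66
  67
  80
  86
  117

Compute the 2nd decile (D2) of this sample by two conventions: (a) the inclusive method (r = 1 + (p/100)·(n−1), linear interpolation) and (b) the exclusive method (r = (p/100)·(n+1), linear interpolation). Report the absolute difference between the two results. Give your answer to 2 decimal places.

n = 11.
(a) r = 3 → value at rank 3 = 28.
(b) r = 2.4; between ranks 2 (26) and 3 (28): 26.8.
|28 − 26.8| = 1.2.

1.20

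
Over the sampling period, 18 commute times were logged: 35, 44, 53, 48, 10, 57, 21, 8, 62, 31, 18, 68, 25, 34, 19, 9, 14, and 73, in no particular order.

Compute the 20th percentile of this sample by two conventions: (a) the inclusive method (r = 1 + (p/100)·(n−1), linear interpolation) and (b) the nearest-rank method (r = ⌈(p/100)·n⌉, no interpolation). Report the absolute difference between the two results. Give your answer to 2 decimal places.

1.60

Sorted: 8, 9, 10, 14, 18, 19, 21, 25, 31, 34, 35, 44, 48, 53, 57, 62, 68, 73.
n = 18.
(a) r = 4.4; between ranks 4 (14) and 5 (18): 15.6.
(b) the nearest-rank method: rank 4 → 14.
|15.6 − 14| = 1.6.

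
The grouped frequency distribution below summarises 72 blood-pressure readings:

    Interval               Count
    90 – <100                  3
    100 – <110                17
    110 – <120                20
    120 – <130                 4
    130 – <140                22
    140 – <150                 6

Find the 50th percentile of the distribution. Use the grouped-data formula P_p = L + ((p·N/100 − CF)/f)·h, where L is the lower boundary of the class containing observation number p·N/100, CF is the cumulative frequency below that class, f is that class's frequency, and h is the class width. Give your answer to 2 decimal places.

118.00

N = 72; target position k = 50/100 · 72 = 36.
Cumulative frequencies: 3, 20, 40, 44, 66, 72.
Observation 36 falls in the class 110 – <120.
L = 110, CF = 20, f = 20, h = 10.
P50 = 110 + ((36 − 20)/20)·10 = 110 + 8 = 118.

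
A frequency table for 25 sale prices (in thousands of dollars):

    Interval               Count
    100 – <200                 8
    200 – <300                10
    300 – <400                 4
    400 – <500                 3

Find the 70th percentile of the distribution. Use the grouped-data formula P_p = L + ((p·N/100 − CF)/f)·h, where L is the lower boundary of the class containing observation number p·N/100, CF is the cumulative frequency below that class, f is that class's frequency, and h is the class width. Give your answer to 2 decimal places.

N = 25; target position k = 70/100 · 25 = 17.5.
Cumulative frequencies: 8, 18, 22, 25.
Observation 17.5 falls in the class 200 – <300.
L = 200, CF = 8, f = 10, h = 100.
P70 = 200 + ((17.5 − 8)/10)·100 = 200 + 95 = 295.

295.00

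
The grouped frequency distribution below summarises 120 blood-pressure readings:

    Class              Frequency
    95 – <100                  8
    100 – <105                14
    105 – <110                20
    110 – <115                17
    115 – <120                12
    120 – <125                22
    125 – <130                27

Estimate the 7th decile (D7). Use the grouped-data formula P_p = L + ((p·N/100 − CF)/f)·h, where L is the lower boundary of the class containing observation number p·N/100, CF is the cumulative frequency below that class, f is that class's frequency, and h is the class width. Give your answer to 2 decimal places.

N = 120; target position k = 70/100 · 120 = 84.
Cumulative frequencies: 8, 22, 42, 59, 71, 93, 120.
Observation 84 falls in the class 120 – <125.
L = 120, CF = 71, f = 22, h = 5.
P70 = 120 + ((84 − 71)/22)·5 = 120 + 2.95455 = 122.955.

122.95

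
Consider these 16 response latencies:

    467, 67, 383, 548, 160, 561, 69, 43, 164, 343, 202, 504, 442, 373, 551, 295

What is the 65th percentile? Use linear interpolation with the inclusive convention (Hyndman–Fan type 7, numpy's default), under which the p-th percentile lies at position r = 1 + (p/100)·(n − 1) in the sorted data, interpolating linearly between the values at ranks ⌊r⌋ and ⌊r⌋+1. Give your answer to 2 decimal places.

427.25

Sorted: 43, 67, 69, 160, 164, 202, 295, 343, 373, 383, 442, 467, 504, 548, 551, 561.
n = 16.
r = 1 + (65/100)·(16 − 1) = 1 + 9.75 = 10.75.
Rank 10 is 383 and rank 11 is 442.
Interpolate: 383 + 0.75·(442 − 383) = 383 + 0.75·59 = 427.25.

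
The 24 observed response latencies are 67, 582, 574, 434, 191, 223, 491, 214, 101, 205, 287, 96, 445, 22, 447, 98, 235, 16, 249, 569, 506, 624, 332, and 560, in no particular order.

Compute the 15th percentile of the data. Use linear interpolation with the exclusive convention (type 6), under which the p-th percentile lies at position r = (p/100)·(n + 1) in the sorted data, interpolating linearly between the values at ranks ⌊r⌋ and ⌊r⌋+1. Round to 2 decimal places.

Sorted: 16, 22, 67, 96, 98, 101, 191, 205, 214, 223, 235, 249, 287, 332, 434, 445, 447, 491, 506, 560, 569, 574, 582, 624.
n = 24.
r = (15/100)·(24 + 1) = 3.75.
Rank 3 is 67 and rank 4 is 96.
Interpolate: 67 + 0.75·(96 − 67) = 67 + 0.75·29 = 88.75.

88.75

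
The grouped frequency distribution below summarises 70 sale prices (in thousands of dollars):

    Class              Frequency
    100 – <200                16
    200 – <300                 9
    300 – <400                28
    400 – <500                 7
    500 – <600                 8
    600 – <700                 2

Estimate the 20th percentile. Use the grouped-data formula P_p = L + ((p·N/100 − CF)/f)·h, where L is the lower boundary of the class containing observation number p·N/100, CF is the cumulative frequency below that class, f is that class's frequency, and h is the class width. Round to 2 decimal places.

N = 70; target position k = 20/100 · 70 = 14.
Cumulative frequencies: 16, 25, 53, 60, 68, 70.
Observation 14 falls in the class 100 – <200.
L = 100, CF = 0, f = 16, h = 100.
P20 = 100 + ((14 − 0)/16)·100 = 100 + 87.5 = 187.5.

187.50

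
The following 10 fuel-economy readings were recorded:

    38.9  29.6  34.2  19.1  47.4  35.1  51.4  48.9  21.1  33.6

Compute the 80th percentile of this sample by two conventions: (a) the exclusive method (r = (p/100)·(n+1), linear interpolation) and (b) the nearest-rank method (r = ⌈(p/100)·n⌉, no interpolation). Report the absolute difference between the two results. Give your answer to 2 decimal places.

Sorted: 19.1, 21.1, 29.6, 33.6, 34.2, 35.1, 38.9, 47.4, 48.9, 51.4.
n = 10.
(a) r = 8.8; between ranks 8 (47.4) and 9 (48.9): 48.6.
(b) the nearest-rank method: rank 8 → 47.4.
|48.6 − 47.4| = 1.2.

1.20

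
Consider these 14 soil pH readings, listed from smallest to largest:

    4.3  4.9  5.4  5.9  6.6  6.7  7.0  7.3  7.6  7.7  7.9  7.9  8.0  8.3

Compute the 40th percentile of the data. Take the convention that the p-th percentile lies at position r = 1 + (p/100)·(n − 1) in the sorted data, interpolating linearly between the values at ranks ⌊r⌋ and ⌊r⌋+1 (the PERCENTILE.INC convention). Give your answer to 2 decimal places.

n = 14.
r = 1 + (40/100)·(14 − 1) = 1 + 5.2 = 6.2.
Rank 6 is 6.7 and rank 7 is 7.0.
Interpolate: 6.7 + 0.2·(7.0 − 6.7) = 6.7 + 0.2·0.3 = 6.76.

6.76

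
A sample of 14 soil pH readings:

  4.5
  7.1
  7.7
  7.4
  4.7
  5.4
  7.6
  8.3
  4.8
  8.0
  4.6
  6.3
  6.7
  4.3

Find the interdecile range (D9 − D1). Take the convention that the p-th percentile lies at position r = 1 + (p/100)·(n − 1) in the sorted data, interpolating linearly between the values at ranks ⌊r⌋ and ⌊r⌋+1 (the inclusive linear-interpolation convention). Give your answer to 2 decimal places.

Sorted: 4.3, 4.5, 4.6, 4.7, 4.8, 5.4, 6.3, 6.7, 7.1, 7.4, 7.6, 7.7, 8.0, 8.3.
n = 14.
P10: r = 2.3; ranks 2–3 are 4.5, 4.6; interpolating gives 4.53.
P90: r = 12.7; ranks 12–13 are 7.7, 8.0; interpolating gives 7.91.
Difference: 7.91 − 4.53 = 3.38.

3.38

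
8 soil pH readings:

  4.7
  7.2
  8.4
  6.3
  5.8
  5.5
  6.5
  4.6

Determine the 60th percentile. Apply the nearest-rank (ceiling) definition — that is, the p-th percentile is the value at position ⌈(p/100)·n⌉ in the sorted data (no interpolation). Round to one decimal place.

Sorted: 4.6, 4.7, 5.5, 5.8, 6.3, 6.5, 7.2, 8.4.
n = 8.
Position = ⌈60/100 · 8⌉ = ⌈4.8⌉ = 5.
The value at rank 5 is 6.3.

6.3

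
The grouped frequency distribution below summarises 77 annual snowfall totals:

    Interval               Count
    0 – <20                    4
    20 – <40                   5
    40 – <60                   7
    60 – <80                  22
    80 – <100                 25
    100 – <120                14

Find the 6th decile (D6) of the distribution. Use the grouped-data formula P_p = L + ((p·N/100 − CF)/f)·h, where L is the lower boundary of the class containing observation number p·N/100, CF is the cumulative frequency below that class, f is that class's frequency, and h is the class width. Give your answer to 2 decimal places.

86.56

N = 77; target position k = 60/100 · 77 = 46.2.
Cumulative frequencies: 4, 9, 16, 38, 63, 77.
Observation 46.2 falls in the class 80 – <100.
L = 80, CF = 38, f = 25, h = 20.
P60 = 80 + ((46.2 − 38)/25)·20 = 80 + 6.56 = 86.56.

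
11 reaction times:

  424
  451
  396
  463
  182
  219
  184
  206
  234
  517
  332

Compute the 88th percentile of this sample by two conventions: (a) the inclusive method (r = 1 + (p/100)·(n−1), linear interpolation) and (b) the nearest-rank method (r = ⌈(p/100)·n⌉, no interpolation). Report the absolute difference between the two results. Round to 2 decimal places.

Sorted: 182, 184, 206, 219, 234, 332, 396, 424, 451, 463, 517.
n = 11.
(a) r = 9.8; between ranks 9 (451) and 10 (463): 460.6.
(b) the nearest-rank method: rank 10 → 463.
|460.6 − 463| = 2.4.

2.40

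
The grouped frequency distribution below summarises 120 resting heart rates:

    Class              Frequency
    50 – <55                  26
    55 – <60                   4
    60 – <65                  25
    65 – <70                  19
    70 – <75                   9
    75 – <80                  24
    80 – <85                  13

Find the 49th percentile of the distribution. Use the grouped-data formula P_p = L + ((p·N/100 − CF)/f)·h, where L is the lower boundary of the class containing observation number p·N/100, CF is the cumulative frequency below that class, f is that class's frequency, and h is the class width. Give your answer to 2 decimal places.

66.00

N = 120; target position k = 49/100 · 120 = 58.8.
Cumulative frequencies: 26, 30, 55, 74, 83, 107, 120.
Observation 58.8 falls in the class 65 – <70.
L = 65, CF = 55, f = 19, h = 5.
P49 = 65 + ((58.8 − 55)/19)·5 = 65 + 1 = 66.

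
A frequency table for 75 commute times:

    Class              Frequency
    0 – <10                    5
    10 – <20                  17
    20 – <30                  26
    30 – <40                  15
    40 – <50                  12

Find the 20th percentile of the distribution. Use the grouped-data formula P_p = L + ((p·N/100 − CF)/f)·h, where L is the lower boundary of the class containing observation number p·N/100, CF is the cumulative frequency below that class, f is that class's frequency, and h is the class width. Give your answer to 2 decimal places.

N = 75; target position k = 20/100 · 75 = 15.
Cumulative frequencies: 5, 22, 48, 63, 75.
Observation 15 falls in the class 10 – <20.
L = 10, CF = 5, f = 17, h = 10.
P20 = 10 + ((15 − 5)/17)·10 = 10 + 5.88235 = 15.8824.

15.88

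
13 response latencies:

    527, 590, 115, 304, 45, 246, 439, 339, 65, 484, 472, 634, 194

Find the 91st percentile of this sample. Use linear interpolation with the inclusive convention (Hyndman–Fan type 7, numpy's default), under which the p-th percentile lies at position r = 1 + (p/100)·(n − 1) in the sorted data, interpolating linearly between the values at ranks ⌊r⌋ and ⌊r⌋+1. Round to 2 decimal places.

584.96

Sorted: 45, 65, 115, 194, 246, 304, 339, 439, 472, 484, 527, 590, 634.
n = 13.
r = 1 + (91/100)·(13 − 1) = 1 + 10.92 = 11.92.
Rank 11 is 527 and rank 12 is 590.
Interpolate: 527 + 0.92·(590 − 527) = 527 + 0.92·63 = 584.96.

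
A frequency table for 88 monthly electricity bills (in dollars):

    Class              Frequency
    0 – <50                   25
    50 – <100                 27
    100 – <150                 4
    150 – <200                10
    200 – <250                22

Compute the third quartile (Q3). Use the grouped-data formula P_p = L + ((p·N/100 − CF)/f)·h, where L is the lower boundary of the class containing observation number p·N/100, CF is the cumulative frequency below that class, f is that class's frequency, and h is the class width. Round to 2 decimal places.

200.00

N = 88; target position k = 75/100 · 88 = 66.
Cumulative frequencies: 25, 52, 56, 66, 88.
Observation 66 falls in the class 150 – <200.
L = 150, CF = 56, f = 10, h = 50.
P75 = 150 + ((66 − 56)/10)·50 = 150 + 50 = 200.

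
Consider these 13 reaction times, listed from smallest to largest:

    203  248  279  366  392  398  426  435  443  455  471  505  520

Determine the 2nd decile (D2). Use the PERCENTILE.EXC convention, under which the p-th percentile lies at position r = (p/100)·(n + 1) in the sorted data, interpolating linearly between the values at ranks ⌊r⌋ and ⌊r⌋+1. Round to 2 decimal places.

272.80

n = 13.
r = (20/100)·(13 + 1) = 2.8.
Rank 2 is 248 and rank 3 is 279.
Interpolate: 248 + 0.8·(279 − 248) = 248 + 0.8·31 = 272.8.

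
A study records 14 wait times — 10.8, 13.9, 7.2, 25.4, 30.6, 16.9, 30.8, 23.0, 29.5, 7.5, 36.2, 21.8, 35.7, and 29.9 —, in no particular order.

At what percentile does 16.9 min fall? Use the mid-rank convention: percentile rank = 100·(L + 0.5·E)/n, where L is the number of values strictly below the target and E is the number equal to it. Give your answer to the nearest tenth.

Sorted: 7.2, 7.5, 10.8, 13.9, 16.9, 21.8, 23.0, 25.4, 29.5, 29.9, 30.6, 30.8, 35.7, 36.2.
Count below 16.9: L = 4; count equal: E = 1; n = 14.
Percentile rank = 100·(4 + 0.5·1)/14 = 100·4.5/14 = 32.14.

32.1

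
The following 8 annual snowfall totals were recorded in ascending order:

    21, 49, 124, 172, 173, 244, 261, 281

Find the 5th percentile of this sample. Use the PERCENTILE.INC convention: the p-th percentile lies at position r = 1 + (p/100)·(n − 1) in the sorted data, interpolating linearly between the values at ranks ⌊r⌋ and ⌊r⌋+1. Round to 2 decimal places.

n = 8.
r = 1 + (5/100)·(8 − 1) = 1 + 0.35 = 1.35.
Rank 1 is 21 and rank 2 is 49.
Interpolate: 21 + 0.35·(49 − 21) = 21 + 0.35·28 = 30.8.

30.80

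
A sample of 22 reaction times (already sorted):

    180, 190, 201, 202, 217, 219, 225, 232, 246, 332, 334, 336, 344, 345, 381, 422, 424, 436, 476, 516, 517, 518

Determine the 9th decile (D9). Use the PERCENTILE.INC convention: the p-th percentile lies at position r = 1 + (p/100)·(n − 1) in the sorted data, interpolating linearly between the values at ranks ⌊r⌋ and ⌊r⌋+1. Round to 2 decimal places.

512.00

n = 22.
r = 1 + (90/100)·(22 − 1) = 1 + 18.9 = 19.9.
Rank 19 is 476 and rank 20 is 516.
Interpolate: 476 + 0.9·(516 − 476) = 476 + 0.9·40 = 512.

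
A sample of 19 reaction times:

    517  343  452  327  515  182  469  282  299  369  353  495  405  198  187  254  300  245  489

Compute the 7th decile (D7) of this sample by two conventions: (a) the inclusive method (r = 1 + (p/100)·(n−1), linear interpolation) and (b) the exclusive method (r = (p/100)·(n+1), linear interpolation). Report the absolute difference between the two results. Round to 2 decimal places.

18.80

Sorted: 182, 187, 198, 245, 254, 282, 299, 300, 327, 343, 353, 369, 405, 452, 469, 489, 495, 515, 517.
n = 19.
(a) r = 13.6; between ranks 13 (405) and 14 (452): 433.2.
(b) r = 14 → value at rank 14 = 452.
|433.2 − 452| = 18.8.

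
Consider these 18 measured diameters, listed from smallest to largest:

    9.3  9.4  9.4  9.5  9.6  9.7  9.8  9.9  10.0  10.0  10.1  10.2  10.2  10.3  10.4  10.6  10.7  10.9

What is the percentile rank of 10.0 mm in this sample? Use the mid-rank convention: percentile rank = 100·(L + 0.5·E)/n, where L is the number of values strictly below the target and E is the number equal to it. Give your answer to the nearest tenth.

Count below 10.0: L = 8; count equal: E = 2; n = 18.
Percentile rank = 100·(8 + 0.5·2)/18 = 100·9/18 = 50.

50.0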